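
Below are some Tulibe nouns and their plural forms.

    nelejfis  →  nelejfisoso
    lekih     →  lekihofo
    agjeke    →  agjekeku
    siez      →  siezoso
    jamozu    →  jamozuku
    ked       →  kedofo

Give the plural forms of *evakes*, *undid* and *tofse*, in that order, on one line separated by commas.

The pattern is sibilance of the final sound: -oso when the stem ends in a sibilant (*nelejfis*, *siez*); -ofo when the stem ends in a non-sibilant consonant (*lekih*, *ked*); -ku when the stem ends in a vowel (*agjeke*, *jamozu*).
The final sound of *evakes* is /s/, which is a sibilant, so the suffix is -oso, giving *evakesoso*.
*undid*: final sound = /d/, a non-sibilant consonant → -ofo → *undidofo*.
Since the final sound of *tofse* is /e/ (a vowel), it takes -ku, giving *tofseku*.

evakesoso, undidofo, tofseku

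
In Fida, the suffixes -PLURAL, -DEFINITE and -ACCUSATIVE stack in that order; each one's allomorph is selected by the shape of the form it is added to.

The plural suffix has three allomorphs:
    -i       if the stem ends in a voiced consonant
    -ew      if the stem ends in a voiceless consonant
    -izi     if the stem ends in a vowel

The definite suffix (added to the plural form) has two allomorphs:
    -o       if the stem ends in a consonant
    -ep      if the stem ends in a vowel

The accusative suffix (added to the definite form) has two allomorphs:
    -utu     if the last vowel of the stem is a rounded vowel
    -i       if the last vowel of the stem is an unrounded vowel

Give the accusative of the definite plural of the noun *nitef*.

nitefewoutu

The final sound of *nitef* is /f/, which is a voiceless consonant, so the plural suffix is -ew, giving *nitefew*.
Since the final sound of the plural form *nitefew* is /w/ (a consonant), it takes -o, giving *nitefewo*.
The definite form *nitefewo* — last vowel /o/ (a rounded vowel) → -utu → *nitefewoutu*.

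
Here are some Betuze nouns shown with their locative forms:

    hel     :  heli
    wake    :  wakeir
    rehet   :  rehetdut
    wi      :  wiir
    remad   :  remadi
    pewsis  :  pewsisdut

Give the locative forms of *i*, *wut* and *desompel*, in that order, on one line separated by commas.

iir, wutdut, desompeli

Looking at the final sound of each stem: -dut when the stem ends in a voiceless consonant (*rehet*, *pewsis*); -i when the stem ends in a voiced consonant (*hel*, *remad*); -ir when the stem ends in a vowel (*wake*, *wi*).
*i* — final sound /i/ (a vowel) → -ir → *iir*.
Since the final sound of *wut* is /t/ (a voiceless consonant), it takes -dut, giving *wutdut*.
The final sound of *desompel* is /l/, which is a voiced consonant, so the suffix is -i, giving *desompeli*.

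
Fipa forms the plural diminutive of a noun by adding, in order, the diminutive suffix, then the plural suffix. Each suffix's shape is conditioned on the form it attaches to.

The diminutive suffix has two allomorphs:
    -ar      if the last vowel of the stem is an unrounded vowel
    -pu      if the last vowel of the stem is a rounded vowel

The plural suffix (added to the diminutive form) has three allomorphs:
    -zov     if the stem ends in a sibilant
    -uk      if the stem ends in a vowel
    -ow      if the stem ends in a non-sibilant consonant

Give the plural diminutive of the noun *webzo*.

webzopuuk

*webzo* — last vowel /o/ (a rounded vowel) → -pu → *webzopu*.
The diminutive form *webzopu*: final sound = /u/, a vowel → -uk → *webzopuuk*.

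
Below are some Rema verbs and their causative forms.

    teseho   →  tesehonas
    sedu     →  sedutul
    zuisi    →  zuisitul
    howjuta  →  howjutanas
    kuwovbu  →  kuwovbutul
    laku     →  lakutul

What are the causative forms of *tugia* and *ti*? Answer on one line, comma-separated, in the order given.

The alternation tracks the last vowel of the stem — -tul when the last vowel of the stem is a high vowel (*sedu*, *zuisi*, *kuwovbu*, *laku*); -nas when the last vowel of the stem is a non-high vowel (*teseho*, *howjuta*).
*tugia* — last vowel /a/ (a non-high vowel) → -nas → *tugianas*.
*ti*: last vowel = /i/, a high vowel → -tul → *titul*.

tugianas, titul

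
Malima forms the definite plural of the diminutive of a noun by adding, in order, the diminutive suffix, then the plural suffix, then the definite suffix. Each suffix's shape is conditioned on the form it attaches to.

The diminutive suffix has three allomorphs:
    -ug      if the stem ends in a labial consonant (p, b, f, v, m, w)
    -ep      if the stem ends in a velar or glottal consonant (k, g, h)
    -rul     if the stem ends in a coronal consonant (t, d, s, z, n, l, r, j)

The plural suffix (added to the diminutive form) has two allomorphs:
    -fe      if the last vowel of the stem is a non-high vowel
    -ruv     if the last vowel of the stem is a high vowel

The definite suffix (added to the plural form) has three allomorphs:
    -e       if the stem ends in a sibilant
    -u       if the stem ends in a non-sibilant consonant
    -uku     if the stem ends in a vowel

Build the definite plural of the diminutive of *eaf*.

eafugruvu

The final consonant of *eaf* is /f/, which is labial, so the diminutive suffix is -ug, giving *eafug*.
The diminutive form *eafug*: last vowel = /u/, a high vowel → -ruv → *eafugruv*.
Since the final sound of the plural form *eafugruv* is /v/ (a non-sibilant consonant), it takes -u, giving *eafugruvu*.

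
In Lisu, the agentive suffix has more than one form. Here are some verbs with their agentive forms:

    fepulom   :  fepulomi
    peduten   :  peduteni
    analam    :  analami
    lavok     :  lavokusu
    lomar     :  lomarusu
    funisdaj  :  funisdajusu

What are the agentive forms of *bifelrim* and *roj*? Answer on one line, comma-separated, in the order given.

The alternation tracks the final consonant of the stem — -i when the stem ends in a nasal (*fepulom*, *peduten*, *analam*); -usu when the stem ends in a non-nasal consonant (*lavok*, *lomar*, *funisdaj*).
The final consonant of *bifelrim* is /m/, which is a nasal, so the suffix is -i, giving *bifelrimi*.
*roj*: final consonant = /j/, non-nasal → -usu → *rojusu*.

bifelrimi, rojusu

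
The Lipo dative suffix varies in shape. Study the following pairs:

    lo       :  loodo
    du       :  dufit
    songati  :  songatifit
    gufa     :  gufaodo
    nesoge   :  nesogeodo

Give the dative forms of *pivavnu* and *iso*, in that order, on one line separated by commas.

pivavnufit, isoodo

The pattern is height harmony: -fit when the last vowel of the stem is a high vowel (*du*, *songati*); -odo when the last vowel of the stem is a non-high vowel (*lo*, *gufa*, *nesoge*).
The last vowel of *pivavnu* is /u/, which is a high vowel, so the suffix is -fit, giving *pivavnufit*.
The last vowel of *iso* is /o/, which is a non-high vowel, so the suffix is -odo, giving *isoodo*.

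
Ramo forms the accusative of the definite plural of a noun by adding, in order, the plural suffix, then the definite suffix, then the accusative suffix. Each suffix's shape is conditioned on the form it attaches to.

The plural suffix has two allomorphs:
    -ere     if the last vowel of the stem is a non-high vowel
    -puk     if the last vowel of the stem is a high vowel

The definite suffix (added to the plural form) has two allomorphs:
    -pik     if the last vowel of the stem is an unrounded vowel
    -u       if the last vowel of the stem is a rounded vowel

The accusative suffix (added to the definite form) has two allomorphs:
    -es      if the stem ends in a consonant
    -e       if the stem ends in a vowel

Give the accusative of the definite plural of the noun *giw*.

The last vowel of *giw* is /i/, which is a high vowel, so the plural suffix is -puk, giving *giwpuk*.
Since the last vowel of the plural form *giwpuk* is /u/ (a rounded vowel), it takes -u, giving *giwpuku*.
The definite form *giwpuku* — final sound /u/ (a vowel) → -e → *giwpukue*.

giwpukue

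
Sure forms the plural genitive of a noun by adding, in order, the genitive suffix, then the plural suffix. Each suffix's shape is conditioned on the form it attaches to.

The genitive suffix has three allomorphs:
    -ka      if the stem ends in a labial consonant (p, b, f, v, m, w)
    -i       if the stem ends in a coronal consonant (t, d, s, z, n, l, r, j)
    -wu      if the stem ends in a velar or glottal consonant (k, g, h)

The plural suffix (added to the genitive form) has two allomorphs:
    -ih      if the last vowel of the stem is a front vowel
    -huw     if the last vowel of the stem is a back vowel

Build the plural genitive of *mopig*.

mopigwuhuw

*mopig* — final consonant /g/ (velar/glottal) → -wu → *mopigwu*.
The last vowel of the genitive form *mopigwu* is /u/, which is a back vowel, so the plural suffix is -huw, giving *mopigwuhuw*.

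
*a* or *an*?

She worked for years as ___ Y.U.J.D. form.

a

The indefinite article is chosen by the initial *sound* of the following word, not its spelling.
The initialism *Y.U.J.D.* is read letter by letter; the first letter, Y, is pronounced /waɪ/, which begins with a consonant sound.
So the article is *a*: She worked for years as a Y.U.J.D. form.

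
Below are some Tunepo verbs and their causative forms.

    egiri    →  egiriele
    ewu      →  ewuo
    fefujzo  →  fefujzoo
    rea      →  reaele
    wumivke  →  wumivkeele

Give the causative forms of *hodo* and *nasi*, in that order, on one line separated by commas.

Looking at the last vowel of each stem: -o when the last vowel of the stem is a rounded vowel (*ewu*, *fefujzo*); -ele when the last vowel of the stem is an unrounded vowel (*egiri*, *rea*, *wumivke*).
*hodo* — last vowel /o/ (a rounded vowel) → -o → *hodoo*.
*nasi*: last vowel = /i/, an unrounded vowel → -ele → *nasiele*.

hodoo, nasiele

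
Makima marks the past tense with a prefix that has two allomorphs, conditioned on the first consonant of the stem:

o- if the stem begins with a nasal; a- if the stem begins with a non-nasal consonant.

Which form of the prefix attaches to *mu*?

o-

The first consonant of *mu* is /m/, which is a nasal, so the prefix is o-.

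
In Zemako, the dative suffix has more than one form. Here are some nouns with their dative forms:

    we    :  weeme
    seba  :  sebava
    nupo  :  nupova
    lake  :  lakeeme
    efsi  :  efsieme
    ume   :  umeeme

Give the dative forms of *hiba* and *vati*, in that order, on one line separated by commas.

The alternation tracks the last vowel of the stem — -eme when the last vowel of the stem is a front vowel (*we*, *lake*, *efsi*, *ume*); -va when the last vowel of the stem is a back vowel (*seba*, *nupo*).
*hiba*: last vowel = /a/, a back vowel → -va → *hibava*.
Since the last vowel of *vati* is /i/ (a front vowel), it takes -eme, giving *vatieme*.

hibava, vatieme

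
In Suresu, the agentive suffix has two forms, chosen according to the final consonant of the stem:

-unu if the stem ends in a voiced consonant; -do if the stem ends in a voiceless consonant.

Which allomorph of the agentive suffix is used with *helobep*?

-do

*helobep* — final consonant /p/ (voiceless) → -do.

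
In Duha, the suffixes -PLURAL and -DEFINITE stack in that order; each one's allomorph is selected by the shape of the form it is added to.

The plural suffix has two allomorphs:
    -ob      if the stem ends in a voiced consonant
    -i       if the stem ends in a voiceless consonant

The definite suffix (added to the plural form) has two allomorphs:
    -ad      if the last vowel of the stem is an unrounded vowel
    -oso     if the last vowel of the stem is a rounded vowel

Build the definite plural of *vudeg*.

vudegoboso

The final consonant of *vudeg* is /g/, which is voiced, so the plural suffix is -ob, giving *vudegob*.
Since the last vowel of the plural form *vudegob* is /o/ (a rounded vowel), it takes -oso, giving *vudegoboso*.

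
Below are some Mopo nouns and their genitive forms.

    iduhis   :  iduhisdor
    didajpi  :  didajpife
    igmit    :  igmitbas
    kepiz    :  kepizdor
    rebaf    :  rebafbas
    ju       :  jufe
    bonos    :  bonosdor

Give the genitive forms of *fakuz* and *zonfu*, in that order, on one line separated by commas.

fakuzdor, zonfufe

The pattern is sibilance of the final sound: -dor when the stem ends in a sibilant (*iduhis*, *kepiz*, *bonos*); -bas when the stem ends in a non-sibilant consonant (*igmit*, *rebaf*); -fe when the stem ends in a vowel (*didajpi*, *ju*).
Since the final sound of *fakuz* is /z/ (a sibilant), it takes -dor, giving *fakuzdor*.
*zonfu* — final sound /u/ (a vowel) → -fe → *zonfufe*.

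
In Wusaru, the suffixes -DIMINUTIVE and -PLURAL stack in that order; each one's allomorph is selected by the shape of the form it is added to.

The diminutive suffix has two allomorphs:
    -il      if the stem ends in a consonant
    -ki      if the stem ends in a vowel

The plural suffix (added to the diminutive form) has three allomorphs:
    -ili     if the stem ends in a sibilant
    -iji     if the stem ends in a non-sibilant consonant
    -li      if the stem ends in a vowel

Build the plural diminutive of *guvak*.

*guvak* — final sound /k/ (a consonant) → -il → *guvakil*.
The diminutive form *guvakil* — final sound /l/ (a non-sibilant consonant) → -iji → *guvakiliji*.

guvakiliji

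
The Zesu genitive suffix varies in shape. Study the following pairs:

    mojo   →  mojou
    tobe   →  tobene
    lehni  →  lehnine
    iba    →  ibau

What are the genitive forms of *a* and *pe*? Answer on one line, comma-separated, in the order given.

au, pene

The suffix is conditioned by the last vowel: -ne when the last vowel of the stem is a front vowel (*tobe*, *lehni*); -u when the last vowel of the stem is a back vowel (*mojo*, *iba*).
Since the last vowel of *a* is /a/ (a back vowel), it takes -u, giving *au*.
*pe*: last vowel = /e/, a front vowel → -ne → *pene*.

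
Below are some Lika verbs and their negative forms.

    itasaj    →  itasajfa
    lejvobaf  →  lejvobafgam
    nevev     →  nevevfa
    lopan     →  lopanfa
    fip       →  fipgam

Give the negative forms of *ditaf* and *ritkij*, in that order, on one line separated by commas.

ditafgam, ritkijfa

Looking at the final consonant of each stem: -gam when the stem ends in a voiceless consonant (*lejvobaf*, *fip*); -fa when the stem ends in a voiced consonant (*itasaj*, *nevev*, *lopan*).
Since the final consonant of *ditaf* is /f/ (voiceless), it takes -gam, giving *ditafgam*.
Since the final consonant of *ritkij* is /j/ (voiced), it takes -fa, giving *ritkijfa*.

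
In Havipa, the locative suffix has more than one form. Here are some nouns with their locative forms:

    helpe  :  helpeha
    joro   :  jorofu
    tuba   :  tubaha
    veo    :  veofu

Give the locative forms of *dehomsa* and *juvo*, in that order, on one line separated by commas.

The alternation tracks the last vowel of the stem — -fu when the last vowel of the stem is a rounded vowel (*joro*, *veo*); -ha when the last vowel of the stem is an unrounded vowel (*helpe*, *tuba*).
*dehomsa* — last vowel /a/ (an unrounded vowel) → -ha → *dehomsaha*.
The last vowel of *juvo* is /o/, which is a rounded vowel, so the suffix is -fu, giving *juvofu*.

dehomsaha, juvofu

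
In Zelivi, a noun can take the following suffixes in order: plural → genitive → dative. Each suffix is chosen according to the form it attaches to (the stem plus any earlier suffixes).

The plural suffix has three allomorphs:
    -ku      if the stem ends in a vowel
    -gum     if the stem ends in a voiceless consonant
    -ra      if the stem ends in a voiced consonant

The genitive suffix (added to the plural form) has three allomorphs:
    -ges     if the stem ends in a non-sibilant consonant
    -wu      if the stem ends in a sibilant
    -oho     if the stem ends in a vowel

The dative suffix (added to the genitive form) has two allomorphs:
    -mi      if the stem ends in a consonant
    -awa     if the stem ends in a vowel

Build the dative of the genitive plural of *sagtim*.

Since the final sound of *sagtim* is /m/ (a voiced consonant), it takes -ra, giving *sagtimra*.
The final sound of the plural form *sagtimra* is /a/, which is a vowel, so the genitive suffix is -oho, giving *sagtimraoho*.
Since the final sound of the genitive form *sagtimraoho* is /o/ (a vowel), it takes -awa, giving *sagtimraohoawa*.

sagtimraohoawa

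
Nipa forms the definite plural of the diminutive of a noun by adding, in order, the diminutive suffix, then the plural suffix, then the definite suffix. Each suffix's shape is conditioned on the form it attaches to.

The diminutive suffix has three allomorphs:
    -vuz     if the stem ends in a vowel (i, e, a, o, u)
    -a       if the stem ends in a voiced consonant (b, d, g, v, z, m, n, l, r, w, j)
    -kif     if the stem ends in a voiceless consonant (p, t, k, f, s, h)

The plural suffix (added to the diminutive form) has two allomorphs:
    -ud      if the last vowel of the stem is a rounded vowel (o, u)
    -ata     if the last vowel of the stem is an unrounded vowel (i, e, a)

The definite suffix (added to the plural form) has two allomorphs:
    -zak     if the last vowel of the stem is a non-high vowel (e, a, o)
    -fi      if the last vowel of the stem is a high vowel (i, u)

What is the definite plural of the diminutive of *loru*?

loruvuzudfi

*loru* — final sound /u/ (a vowel) → -vuz → *loruvuz*.
The diminutive form *loruvuz* — last vowel /u/ (a rounded vowel) → -ud → *loruvuzud*.
Since the last vowel of the plural form *loruvuzud* is /u/ (a high vowel), it takes -fi, giving *loruvuzudfi*.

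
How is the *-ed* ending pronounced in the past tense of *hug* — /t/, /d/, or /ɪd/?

The stem *hug* ends in a voiced sound other than /d/.
The -ed suffix is realized as /ɪd/ after /t, d/; as /t/ after other voiceless consonants; and as /d/ after other voiced sounds.
So -ed on *hug* is pronounced /d/.

/d/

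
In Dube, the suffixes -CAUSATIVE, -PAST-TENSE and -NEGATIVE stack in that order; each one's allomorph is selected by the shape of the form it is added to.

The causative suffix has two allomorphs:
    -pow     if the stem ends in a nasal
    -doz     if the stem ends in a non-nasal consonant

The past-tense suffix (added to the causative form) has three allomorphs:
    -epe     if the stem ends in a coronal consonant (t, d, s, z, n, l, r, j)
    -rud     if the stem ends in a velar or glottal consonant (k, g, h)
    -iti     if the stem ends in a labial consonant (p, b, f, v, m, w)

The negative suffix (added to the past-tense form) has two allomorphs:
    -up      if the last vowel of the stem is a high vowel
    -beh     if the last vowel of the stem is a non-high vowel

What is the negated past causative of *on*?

onpowitiup

*on*: final consonant = /n/, a nasal → -pow → *onpow*.
Since the final consonant of the causative form *onpow* is /w/ (labial), it takes -iti, giving *onpowiti*.
The past-tense form *onpowiti* — last vowel /i/ (a high vowel) → -up → *onpowitiup*.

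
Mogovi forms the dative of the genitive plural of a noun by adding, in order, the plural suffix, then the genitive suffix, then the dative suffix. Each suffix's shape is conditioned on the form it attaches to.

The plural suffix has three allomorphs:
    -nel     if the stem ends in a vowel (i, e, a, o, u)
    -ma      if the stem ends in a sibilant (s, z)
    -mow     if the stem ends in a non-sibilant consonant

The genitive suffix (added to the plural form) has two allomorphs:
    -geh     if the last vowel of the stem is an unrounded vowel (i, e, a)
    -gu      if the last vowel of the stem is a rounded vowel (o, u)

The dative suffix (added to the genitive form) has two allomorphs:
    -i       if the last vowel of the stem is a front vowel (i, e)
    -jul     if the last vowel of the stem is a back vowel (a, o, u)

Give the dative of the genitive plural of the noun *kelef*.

*kelef* — final sound /f/ (a non-sibilant consonant) → -mow → *kelefmow*.
The last vowel of the plural form *kelefmow* is /o/, which is a rounded vowel, so the genitive suffix is -gu, giving *kelefmowgu*.
The genitive form *kelefmowgu* — last vowel /u/ (a back vowel) → -jul → *kelefmowgujul*.

kelefmowgujul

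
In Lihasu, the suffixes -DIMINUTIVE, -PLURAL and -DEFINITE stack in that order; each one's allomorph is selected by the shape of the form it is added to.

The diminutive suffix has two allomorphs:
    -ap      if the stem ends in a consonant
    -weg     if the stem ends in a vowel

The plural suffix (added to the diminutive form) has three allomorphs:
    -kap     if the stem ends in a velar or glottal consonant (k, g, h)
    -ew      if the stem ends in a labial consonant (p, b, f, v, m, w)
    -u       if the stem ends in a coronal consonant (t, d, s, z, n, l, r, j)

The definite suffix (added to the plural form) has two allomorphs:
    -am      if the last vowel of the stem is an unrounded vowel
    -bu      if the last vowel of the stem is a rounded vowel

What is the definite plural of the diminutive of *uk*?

ukapewam

*uk*: final sound = /k/, a consonant → -ap → *ukap*.
The final consonant of the diminutive form *ukap* is /p/, which is labial, so the plural suffix is -ew, giving *ukapew*.
The plural form *ukapew* — last vowel /e/ (an unrounded vowel) → -am → *ukapewam*.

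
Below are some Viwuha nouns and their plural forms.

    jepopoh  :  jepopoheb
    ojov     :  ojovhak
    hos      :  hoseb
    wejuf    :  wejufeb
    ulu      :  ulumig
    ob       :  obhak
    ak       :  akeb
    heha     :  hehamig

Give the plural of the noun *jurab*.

jurabhak

Looking at the final sound of each stem: -eb when the stem ends in a voiceless consonant (*jepopoh*, *hos*, *wejuf*, *ak*); -hak when the stem ends in a voiced consonant (*ojov*, *ob*); -mig when the stem ends in a vowel (*ulu*, *heha*).
*jurab*: final sound = /b/, a voiced consonant → -hak → *jurabhak*.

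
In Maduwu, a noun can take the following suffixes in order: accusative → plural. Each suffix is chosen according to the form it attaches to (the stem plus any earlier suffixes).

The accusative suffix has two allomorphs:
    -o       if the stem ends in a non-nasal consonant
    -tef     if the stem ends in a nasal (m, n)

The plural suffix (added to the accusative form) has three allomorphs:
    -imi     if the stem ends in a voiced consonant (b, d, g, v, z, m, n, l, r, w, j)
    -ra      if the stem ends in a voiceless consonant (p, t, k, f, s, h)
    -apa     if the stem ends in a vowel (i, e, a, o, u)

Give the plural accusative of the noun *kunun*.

kununtefra

*kunun* — final consonant /n/ (a nasal) → -tef → *kununtef*.
The accusative form *kununtef*: final sound = /f/, a voiceless consonant → -ra → *kununtefra*.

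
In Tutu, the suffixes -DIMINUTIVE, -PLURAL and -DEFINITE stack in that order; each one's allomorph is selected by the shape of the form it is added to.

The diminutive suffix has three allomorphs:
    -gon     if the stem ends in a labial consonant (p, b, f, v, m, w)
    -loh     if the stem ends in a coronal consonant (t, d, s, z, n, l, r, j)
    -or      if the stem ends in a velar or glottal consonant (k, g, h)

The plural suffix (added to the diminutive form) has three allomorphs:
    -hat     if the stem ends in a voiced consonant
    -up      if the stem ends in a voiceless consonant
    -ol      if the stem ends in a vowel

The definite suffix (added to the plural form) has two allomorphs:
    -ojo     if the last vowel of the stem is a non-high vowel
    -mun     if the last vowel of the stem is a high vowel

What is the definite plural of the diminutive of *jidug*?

*jidug*: final consonant = /g/, velar/glottal → -or → *jidugor*.
The diminutive form *jidugor*: final sound = /r/, a voiced consonant → -hat → *jidugorhat*.
The plural form *jidugorhat*: last vowel = /a/, a non-high vowel → -ojo → *jidugorhatojo*.

jidugorhatojo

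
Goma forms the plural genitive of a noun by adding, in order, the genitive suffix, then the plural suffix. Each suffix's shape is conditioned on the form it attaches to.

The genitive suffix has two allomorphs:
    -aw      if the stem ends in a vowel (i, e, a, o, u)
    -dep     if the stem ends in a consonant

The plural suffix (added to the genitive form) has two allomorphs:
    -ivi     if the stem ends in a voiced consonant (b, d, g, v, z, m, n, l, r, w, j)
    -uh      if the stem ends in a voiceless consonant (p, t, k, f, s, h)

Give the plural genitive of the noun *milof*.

milofdepuh

*milof*: final sound = /f/, a consonant → -dep → *milofdep*.
The final consonant of the genitive form *milofdep* is /p/, which is voiceless, so the plural suffix is -uh, giving *milofdepuh*.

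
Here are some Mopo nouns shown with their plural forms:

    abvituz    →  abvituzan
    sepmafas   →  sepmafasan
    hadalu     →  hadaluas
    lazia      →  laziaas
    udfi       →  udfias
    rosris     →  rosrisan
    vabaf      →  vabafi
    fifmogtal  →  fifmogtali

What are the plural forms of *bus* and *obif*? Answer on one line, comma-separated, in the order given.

Looking at the final sound of each stem: -an when the stem ends in a sibilant (*abvituz*, *sepmafas*, *rosris*); -i when the stem ends in a non-sibilant consonant (*vabaf*, *fifmogtal*); -as when the stem ends in a vowel (*hadalu*, *lazia*, *udfi*).
Since the final sound of *bus* is /s/ (a sibilant), it takes -an, giving *busan*.
*obif*: final sound = /f/, a non-sibilant consonant → -i → *obifi*.

busan, obifi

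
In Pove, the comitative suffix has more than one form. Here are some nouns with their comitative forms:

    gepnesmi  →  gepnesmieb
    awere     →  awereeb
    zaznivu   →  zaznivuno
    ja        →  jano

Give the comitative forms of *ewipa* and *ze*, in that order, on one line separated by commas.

ewipano, zeeb

The alternation tracks the last vowel of the stem — -eb when the last vowel of the stem is a front vowel (*gepnesmi*, *awere*); -no when the last vowel of the stem is a back vowel (*zaznivu*, *ja*).
The last vowel of *ewipa* is /a/, which is a back vowel, so the suffix is -no, giving *ewipano*.
Since the last vowel of *ze* is /e/ (a front vowel), it takes -eb, giving *zeeb*.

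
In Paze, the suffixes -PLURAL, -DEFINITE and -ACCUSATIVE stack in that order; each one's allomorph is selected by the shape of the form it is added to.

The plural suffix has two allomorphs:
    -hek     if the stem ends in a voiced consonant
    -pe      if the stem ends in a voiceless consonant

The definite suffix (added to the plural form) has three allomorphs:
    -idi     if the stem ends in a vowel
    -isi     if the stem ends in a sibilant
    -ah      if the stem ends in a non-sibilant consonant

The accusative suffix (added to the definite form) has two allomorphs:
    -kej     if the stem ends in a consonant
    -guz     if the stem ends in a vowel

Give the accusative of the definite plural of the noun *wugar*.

wugarhekahkej

*wugar*: final consonant = /r/, voiced → -hek → *wugarhek*.
The plural form *wugarhek* — final sound /k/ (a non-sibilant consonant) → -ah → *wugarhekah*.
The definite form *wugarhekah* — final sound /h/ (a consonant) → -kej → *wugarhekahkej*.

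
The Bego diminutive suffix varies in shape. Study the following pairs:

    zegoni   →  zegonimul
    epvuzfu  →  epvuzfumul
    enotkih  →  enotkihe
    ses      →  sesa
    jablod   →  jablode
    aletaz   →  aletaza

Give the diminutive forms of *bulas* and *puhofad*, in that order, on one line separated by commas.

Looking at the final sound of each stem: -a when the stem ends in a sibilant (*ses*, *aletaz*); -e when the stem ends in a non-sibilant consonant (*enotkih*, *jablod*); -mul when the stem ends in a vowel (*zegoni*, *epvuzfu*).
Since the final sound of *bulas* is /s/ (a sibilant), it takes -a, giving *bulasa*.
*puhofad* — final sound /d/ (a non-sibilant consonant) → -e → *puhofade*.

bulasa, puhofade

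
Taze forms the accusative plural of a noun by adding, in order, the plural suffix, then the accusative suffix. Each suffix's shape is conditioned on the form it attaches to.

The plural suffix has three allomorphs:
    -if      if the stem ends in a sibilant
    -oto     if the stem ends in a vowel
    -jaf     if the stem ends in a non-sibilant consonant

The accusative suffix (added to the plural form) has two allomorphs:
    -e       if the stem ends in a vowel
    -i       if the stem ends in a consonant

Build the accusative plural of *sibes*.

The final sound of *sibes* is /s/, which is a sibilant, so the plural suffix is -if, giving *sibesif*.
The final sound of the plural form *sibesif* is /f/, which is a consonant, so the accusative suffix is -i, giving *sibesifi*.

sibesifi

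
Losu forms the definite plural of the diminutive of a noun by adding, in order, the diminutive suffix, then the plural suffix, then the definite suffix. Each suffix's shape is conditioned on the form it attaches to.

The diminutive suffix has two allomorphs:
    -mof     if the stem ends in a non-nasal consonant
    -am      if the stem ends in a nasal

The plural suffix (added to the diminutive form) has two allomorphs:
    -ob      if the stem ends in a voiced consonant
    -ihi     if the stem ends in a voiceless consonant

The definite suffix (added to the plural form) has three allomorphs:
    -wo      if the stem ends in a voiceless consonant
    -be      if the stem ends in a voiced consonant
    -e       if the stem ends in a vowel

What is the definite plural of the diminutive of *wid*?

The final consonant of *wid* is /d/, which is non-nasal, so the diminutive suffix is -mof, giving *widmof*.
The diminutive form *widmof* — final consonant /f/ (voiceless) → -ihi → *widmofihi*.
The plural form *widmofihi*: final sound = /i/, a vowel → -e → *widmofihie*.

widmofihie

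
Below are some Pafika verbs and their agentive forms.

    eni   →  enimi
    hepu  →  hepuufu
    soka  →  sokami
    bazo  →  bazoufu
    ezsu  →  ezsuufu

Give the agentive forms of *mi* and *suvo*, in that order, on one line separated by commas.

The alternation tracks the last vowel of the stem — -ufu when the last vowel of the stem is a rounded vowel (*hepu*, *bazo*, *ezsu*); -mi when the last vowel of the stem is an unrounded vowel (*eni*, *soka*).
The last vowel of *mi* is /i/, which is an unrounded vowel, so the suffix is -mi, giving *mimi*.
*suvo* — last vowel /o/ (a rounded vowel) → -ufu → *suvoufu*.

mimi, suvoufu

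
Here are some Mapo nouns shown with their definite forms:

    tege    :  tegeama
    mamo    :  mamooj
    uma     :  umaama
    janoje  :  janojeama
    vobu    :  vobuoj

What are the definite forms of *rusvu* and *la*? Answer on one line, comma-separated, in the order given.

The alternation tracks the last vowel of the stem — -oj when the last vowel of the stem is a rounded vowel (*mamo*, *vobu*); -ama when the last vowel of the stem is an unrounded vowel (*tege*, *uma*, *janoje*).
*rusvu*: last vowel = /u/, a rounded vowel → -oj → *rusvuoj*.
*la*: last vowel = /a/, an unrounded vowel → -ama → *laama*.

rusvuoj, laama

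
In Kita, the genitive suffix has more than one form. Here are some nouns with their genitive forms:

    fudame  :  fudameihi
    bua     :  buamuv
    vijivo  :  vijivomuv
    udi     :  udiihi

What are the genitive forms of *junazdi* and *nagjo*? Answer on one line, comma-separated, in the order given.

Looking at the last vowel of each stem: -ihi when the last vowel of the stem is a front vowel (*fudame*, *udi*); -muv when the last vowel of the stem is a back vowel (*bua*, *vijivo*).
*junazdi* — last vowel /i/ (a front vowel) → -ihi → *junazdiihi*.
*nagjo*: last vowel = /o/, a back vowel → -muv → *nagjomuv*.

junazdiihi, nagjomuv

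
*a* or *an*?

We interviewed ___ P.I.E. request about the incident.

a

The indefinite article is chosen by the initial *sound* of the following word, not its spelling.
The initialism *P.I.E.* is read letter by letter; the first letter, P, is pronounced /piː/, which begins with a consonant sound.
So the article is *a*: We interviewed a P.I.E. request about the incident.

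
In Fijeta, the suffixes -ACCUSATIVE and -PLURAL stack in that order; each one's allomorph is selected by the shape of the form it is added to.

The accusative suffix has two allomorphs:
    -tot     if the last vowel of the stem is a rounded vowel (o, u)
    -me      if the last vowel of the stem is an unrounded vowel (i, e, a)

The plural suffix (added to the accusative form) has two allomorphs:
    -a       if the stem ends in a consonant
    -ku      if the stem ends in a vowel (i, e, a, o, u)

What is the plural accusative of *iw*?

iwmeku

Since the last vowel of *iw* is /i/ (an unrounded vowel), it takes -me, giving *iwme*.
The accusative form *iwme*: final sound = /e/, a vowel → -ku → *iwmeku*.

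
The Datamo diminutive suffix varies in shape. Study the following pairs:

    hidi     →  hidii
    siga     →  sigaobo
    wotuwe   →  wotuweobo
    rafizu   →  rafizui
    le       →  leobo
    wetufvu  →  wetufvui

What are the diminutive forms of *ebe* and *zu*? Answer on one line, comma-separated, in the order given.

ebeobo, zui

The alternation tracks the last vowel of the stem — -i when the last vowel of the stem is a high vowel (*hidi*, *rafizu*, *wetufvu*); -obo when the last vowel of the stem is a non-high vowel (*siga*, *wotuwe*, *le*).
*ebe*: last vowel = /e/, a non-high vowel → -obo → *ebeobo*.
*zu*: last vowel = /u/, a high vowel → -i → *zui*.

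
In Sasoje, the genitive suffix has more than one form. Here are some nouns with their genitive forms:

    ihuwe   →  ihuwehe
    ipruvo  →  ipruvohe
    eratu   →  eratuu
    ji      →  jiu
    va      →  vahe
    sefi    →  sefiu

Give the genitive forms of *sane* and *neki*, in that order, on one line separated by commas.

sanehe, nekiu

The alternation tracks the last vowel of the stem — -u when the last vowel of the stem is a high vowel (*eratu*, *ji*, *sefi*); -he when the last vowel of the stem is a non-high vowel (*ihuwe*, *ipruvo*, *va*).
The last vowel of *sane* is /e/, which is a non-high vowel, so the suffix is -he, giving *sanehe*.
The last vowel of *neki* is /i/, which is a high vowel, so the suffix is -u, giving *nekiu*.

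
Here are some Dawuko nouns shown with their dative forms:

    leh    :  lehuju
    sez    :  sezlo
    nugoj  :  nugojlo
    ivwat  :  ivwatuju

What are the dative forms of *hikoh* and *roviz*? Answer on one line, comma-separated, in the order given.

hikohuju, rovizlo

The alternation tracks the final consonant of the stem — -uju when the stem ends in a voiceless consonant (*leh*, *ivwat*); -lo when the stem ends in a voiced consonant (*sez*, *nugoj*).
Since the final consonant of *hikoh* is /h/ (voiceless), it takes -uju, giving *hikohuju*.
The final consonant of *roviz* is /z/, which is voiced, so the suffix is -lo, giving *rovizlo*.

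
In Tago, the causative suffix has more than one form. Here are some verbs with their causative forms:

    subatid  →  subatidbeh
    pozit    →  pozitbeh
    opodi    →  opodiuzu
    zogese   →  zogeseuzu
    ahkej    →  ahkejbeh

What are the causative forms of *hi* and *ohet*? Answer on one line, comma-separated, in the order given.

Looking at the final sound of each stem: -beh when the stem ends in a consonant (*subatid*, *pozit*, *ahkej*); -uzu when the stem ends in a vowel (*opodi*, *zogese*).
*hi* — final sound /i/ (a vowel) → -uzu → *hiuzu*.
*ohet*: final sound = /t/, a consonant → -beh → *ohetbeh*.

hiuzu, ohetbeh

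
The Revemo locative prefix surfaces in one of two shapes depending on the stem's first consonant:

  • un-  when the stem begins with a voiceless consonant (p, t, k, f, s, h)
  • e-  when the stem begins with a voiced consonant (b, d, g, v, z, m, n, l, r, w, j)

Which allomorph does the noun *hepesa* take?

un-

*hepesa* — first consonant /h/ (voiceless) → un-.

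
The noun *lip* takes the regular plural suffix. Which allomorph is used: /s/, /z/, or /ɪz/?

The stem *lip* ends in a voiceless non-sibilant consonant.
The plural suffix surfaces as /ɪz/ after sibilants, /s/ after other voiceless consonants, and /z/ after other voiced sounds.
So the plural -s on *lip* is pronounced /s/.

/s/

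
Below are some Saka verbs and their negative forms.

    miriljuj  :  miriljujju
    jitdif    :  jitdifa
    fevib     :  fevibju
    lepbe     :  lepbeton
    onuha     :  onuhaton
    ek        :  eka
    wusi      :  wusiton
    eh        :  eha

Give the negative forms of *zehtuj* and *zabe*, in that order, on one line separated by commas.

The suffix is conditioned by the final sound: -a when the stem ends in a voiceless consonant (*jitdif*, *ek*, *eh*); -ju when the stem ends in a voiced consonant (*miriljuj*, *fevib*); -ton when the stem ends in a vowel (*lepbe*, *onuha*, *wusi*).
*zehtuj*: final sound = /j/, a voiced consonant → -ju → *zehtujju*.
The final sound of *zabe* is /e/, which is a vowel, so the suffix is -ton, giving *zabeton*.

zehtujju, zabeton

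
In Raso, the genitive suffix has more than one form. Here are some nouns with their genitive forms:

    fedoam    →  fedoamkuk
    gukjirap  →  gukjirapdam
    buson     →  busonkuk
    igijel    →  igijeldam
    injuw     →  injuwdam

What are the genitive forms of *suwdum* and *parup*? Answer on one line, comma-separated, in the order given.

Looking at the final consonant of each stem: -kuk when the stem ends in a nasal (*fedoam*, *buson*); -dam when the stem ends in a non-nasal consonant (*gukjirap*, *igijel*, *injuw*).
*suwdum*: final consonant = /m/, a nasal → -kuk → *suwdumkuk*.
*parup*: final consonant = /p/, non-nasal → -dam → *parupdam*.

suwdumkuk, parupdam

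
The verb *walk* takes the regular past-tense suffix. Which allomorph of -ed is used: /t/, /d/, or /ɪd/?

/t/

The stem *walk* ends in a voiceless consonant other than /t/.
The -ed suffix is realized as /ɪd/ after /t, d/; as /t/ after other voiceless consonants; and as /d/ after other voiced sounds.
So -ed on *walk* is pronounced /t/.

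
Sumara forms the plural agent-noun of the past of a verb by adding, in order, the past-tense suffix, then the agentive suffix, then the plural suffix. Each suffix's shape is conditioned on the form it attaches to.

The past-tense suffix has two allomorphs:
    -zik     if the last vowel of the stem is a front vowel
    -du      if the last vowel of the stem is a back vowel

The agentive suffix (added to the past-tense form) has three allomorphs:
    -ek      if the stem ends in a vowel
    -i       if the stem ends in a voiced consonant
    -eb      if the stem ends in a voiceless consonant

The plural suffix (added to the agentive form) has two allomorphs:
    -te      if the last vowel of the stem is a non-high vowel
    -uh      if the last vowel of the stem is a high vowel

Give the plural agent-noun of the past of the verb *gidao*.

gidaoduekte

Since the last vowel of *gidao* is /o/ (a back vowel), it takes -du, giving *gidaodu*.
The past-tense form *gidaodu* — final sound /u/ (a vowel) → -ek → *gidaoduek*.
The agentive form *gidaoduek* — last vowel /e/ (a non-high vowel) → -te → *gidaoduekte*.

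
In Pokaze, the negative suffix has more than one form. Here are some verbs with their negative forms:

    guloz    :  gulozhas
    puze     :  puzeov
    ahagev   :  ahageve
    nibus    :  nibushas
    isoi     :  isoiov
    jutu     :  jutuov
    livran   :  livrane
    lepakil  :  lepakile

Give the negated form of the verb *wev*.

weve

Looking at the final sound of each stem: -has when the stem ends in a sibilant (*guloz*, *nibus*); -e when the stem ends in a non-sibilant consonant (*ahagev*, *livran*, *lepakil*); -ov when the stem ends in a vowel (*puze*, *isoi*, *jutu*).
The final sound of *wev* is /v/, which is a non-sibilant consonant, so the suffix is -e, giving *weve*.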